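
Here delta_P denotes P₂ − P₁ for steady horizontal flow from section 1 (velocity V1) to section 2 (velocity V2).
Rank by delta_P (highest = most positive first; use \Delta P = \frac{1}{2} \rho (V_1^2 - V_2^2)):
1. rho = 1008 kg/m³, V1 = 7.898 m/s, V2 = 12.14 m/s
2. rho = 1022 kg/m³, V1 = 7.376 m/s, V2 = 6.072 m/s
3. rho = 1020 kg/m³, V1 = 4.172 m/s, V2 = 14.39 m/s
Case 1: delta_P = -42.84 kPa
Case 2: delta_P = 8.961 kPa
Case 3: delta_P = -96.73 kPa
Ranking (highest first): 2, 1, 3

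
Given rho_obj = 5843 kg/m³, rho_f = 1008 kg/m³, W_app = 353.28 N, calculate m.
Formula: W_{app} = mg\left(1 - \frac{\rho_f}{\rho_{obj}}\right)
Substituting knowns: 353.28 = m·9.81·(1 − 1008/5843)
Solving for m: m = 353.28/(9.81·(1 − 1008/5843)) = 43.52 kg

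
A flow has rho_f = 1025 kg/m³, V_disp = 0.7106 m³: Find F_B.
Formula: F_B = \rho_f g V_{disp}
F_B = 1025·9.81·0.7106 = 7145 N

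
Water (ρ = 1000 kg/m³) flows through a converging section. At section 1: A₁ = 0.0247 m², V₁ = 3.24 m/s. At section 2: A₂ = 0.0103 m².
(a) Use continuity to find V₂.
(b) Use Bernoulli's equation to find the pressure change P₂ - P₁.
(a) Continuity: A₁V₁=A₂V₂ -> V₂=A₁V₁/A₂=0.0247*3.24/0.0103=7.77 m/s
(b) Bernoulli: P₂-P₁=0.5*rho*(V₁^2-V₂^2)/1000=0.5*1000*(3.24^2-7.77^2)/1000=-24.94 kPa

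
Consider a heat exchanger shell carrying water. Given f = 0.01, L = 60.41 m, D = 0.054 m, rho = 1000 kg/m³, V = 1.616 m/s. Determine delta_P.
Formula: \Delta P = f \frac{L}{D} \frac{\rho V^2}{2}
delta_P = 0.01·(60.41/0.054)·0.5·1000·1.616²/1000 = 14.61 kPa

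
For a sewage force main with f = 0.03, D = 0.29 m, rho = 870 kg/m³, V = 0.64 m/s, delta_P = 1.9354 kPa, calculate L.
Formula: \Delta P = f \frac{L}{D} \frac{\rho V^2}{2}
Substituting knowns: 1.9354 = 0.03·(L/0.29)·0.5·870·0.64²/1000
Solving for L: L = (1.9354·1000)·0.29/(0.03·0.5·870·0.64²) = 105 m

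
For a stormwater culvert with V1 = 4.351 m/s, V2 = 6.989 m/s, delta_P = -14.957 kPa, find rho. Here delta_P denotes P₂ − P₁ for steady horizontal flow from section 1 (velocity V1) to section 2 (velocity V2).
Formula: \Delta P = \frac{1}{2} \rho (V_1^2 - V_2^2)
Substituting knowns: -14.957 = 0.5·rho·(4.351² − 6.989²)/1000
Solving for rho: rho = 2·(-14.957·1000)/(4.351² − 6.989²) = 1000 kg/m³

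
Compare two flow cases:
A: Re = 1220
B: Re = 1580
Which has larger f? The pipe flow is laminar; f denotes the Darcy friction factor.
f(A) = 0.05246, f(B) = 0.04051. Answer: A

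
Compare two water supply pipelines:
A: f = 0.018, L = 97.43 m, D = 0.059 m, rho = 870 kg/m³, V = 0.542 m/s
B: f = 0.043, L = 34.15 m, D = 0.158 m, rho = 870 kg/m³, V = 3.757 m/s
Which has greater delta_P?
delta_P(A) = 3.798 kPa, delta_P(B) = 57.07 kPa. Answer: B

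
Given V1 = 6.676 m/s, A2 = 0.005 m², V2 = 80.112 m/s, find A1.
Formula: V_2 = \frac{A_1 V_1}{A_2}
Substituting knowns: 80.112 = A1·6.676/0.005
Solving for A1: A1 = 80.112·0.005/6.676 = 0.06 m²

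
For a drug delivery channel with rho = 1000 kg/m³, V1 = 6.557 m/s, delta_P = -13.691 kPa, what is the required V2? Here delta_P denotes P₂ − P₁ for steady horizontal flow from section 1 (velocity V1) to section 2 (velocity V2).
Formula: \Delta P = \frac{1}{2} \rho (V_1^2 - V_2^2)
Substituting knowns: -13.691 = 0.5·1000·(6.557² − V2²)/1000
Solving for V2: V2 = √(6.557² − 2·(-13.691·1000)/1000) = 8.389 m/s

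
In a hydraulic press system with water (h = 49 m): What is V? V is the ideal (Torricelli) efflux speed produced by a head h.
Formula: V = \sqrt{2 g h}
V = √(2·9.81·49) = 31.01 m/s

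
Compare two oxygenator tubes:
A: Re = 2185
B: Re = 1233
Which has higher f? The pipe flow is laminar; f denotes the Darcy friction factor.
f(A) = 0.02929, f(B) = 0.05191. Answer: B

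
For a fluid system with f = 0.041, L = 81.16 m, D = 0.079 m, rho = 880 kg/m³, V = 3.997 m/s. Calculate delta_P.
Formula: \Delta P = f \frac{L}{D} \frac{\rho V^2}{2}
delta_P = 0.041·(81.16/0.079)·0.5·880·3.997²/1000 = 296.1 kPa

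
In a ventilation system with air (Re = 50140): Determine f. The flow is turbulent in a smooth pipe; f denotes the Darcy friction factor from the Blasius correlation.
Formula: f = \frac{0.316}{Re^{0.25}}
f = 0.316/50140^0.25 = 0.02112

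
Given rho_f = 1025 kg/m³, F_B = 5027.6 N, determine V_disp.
Formula: F_B = \rho_f g V_{disp}
Substituting knowns: 5027.6 = 1025·9.81·V_disp
Solving for V_disp: V_disp = 5027.6/(1025·9.81) = 0.5 m³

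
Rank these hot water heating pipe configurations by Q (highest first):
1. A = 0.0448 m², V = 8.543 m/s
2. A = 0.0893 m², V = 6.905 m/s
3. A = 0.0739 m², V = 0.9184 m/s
Case 1: Q = 382.7 L/s
Case 2: Q = 616.6 L/s
Case 3: Q = 67.87 L/s
Ranking (highest first): 2, 1, 3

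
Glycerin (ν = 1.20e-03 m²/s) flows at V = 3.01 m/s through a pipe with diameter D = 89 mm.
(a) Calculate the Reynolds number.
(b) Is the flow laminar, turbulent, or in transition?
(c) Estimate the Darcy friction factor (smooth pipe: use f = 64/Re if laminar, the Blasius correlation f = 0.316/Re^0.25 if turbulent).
(a) Re = V·D/ν = 3.01·0.089/1.20e-03 = 223.24
(b) Flow regime: laminar (Re < 2300)
(c) Friction factor: f = 64/Re = 64/223.24 = 0.2867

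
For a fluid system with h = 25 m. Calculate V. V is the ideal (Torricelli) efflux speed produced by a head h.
Formula: V = \sqrt{2 g h}
V = √(2·9.81·25) = 22.15 m/s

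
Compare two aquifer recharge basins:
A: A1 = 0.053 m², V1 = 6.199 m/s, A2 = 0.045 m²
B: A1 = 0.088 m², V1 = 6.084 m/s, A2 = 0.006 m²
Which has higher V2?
V2(A) = 7.301 m/s, V2(B) = 89.23 m/s. Answer: B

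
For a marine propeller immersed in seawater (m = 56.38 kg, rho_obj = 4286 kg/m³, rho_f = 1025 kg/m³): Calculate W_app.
Formula: W_{app} = mg\left(1 - \frac{\rho_f}{\rho_{obj}}\right)
W_app = 56.38·9.81·(1 − 1025/4286) = 420.8 N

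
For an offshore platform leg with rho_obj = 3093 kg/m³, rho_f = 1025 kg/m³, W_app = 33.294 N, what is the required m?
Formula: W_{app} = mg\left(1 - \frac{\rho_f}{\rho_{obj}}\right)
Substituting knowns: 33.294 = m·9.81·(1 − 1025/3093)
Solving for m: m = 33.294/(9.81·(1 − 1025/3093)) = 5.076 kg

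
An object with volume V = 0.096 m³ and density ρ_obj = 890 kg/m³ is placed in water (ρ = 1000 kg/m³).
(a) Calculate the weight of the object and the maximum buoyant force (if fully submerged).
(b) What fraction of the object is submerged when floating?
(a) W=rho_obj*g*V=890*9.81*0.096=838.2 N; F_B(max)=rho*g*V=1000*9.81*0.096=941.8 N
(b) Floating fraction=rho_obj/rho=890/1000=0.890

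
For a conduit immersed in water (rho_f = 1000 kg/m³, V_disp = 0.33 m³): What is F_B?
Formula: F_B = \rho_f g V_{disp}
F_B = 1000·9.81·0.33 = 3237 N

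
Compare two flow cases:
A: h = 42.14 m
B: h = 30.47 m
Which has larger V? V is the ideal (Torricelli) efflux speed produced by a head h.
V(A) = 28.75 m/s, V(B) = 24.45 m/s. Answer: A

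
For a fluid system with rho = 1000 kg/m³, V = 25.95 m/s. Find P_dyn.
Formula: P_{dyn} = \frac{1}{2} \rho V^2
P_dyn = 0.5·1000·25.95²/1000 = 336.7 kPa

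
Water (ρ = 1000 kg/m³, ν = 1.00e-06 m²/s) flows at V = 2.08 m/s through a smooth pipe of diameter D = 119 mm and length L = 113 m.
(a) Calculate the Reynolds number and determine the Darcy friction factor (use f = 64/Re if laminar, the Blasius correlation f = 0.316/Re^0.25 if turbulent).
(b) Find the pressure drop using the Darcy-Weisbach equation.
(a) Re = V·D/ν = 2.08·0.119/1.00e-06 = 247520 → turbulent (Re > 4000); f = 0.316/Re^0.25 = 0.316/247520^0.25 = 0.014167 (Blasius is strictly valid for Re ≲ 1e5; used here as the smooth-pipe estimate the problem specifies)
(b) Darcy-Weisbach: ΔP = f·(L/D)·½ρV²/1000 = 0.014167·(113/0.119)·½·1000·2.08²/1000 = 29.1 kPa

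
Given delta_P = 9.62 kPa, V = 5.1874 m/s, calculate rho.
Formula: V = \sqrt{\frac{2 \Delta P}{\rho}}
Substituting knowns: 5.1874 = √(2·(9.62·1000)/rho)
Solving for rho: rho = 2·(9.62·1000)/5.1874² = 715 kg/m³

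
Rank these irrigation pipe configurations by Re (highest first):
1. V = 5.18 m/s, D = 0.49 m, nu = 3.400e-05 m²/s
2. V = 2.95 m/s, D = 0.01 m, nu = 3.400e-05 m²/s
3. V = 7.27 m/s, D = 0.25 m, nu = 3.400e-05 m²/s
Case 1: Re = 74653
Case 2: Re = 867.6
Case 3: Re = 53456
Ranking (highest first): 1, 3, 2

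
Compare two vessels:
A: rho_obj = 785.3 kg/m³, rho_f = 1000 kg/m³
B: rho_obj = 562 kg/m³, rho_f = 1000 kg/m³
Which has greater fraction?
fraction(A) = 0.7853, fraction(B) = 0.562. Answer: A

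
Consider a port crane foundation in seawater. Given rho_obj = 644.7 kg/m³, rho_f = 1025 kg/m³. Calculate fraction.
Formula: f_{sub} = \frac{\rho_{obj}}{\rho_f}
fraction = 644.7/1025 = 0.629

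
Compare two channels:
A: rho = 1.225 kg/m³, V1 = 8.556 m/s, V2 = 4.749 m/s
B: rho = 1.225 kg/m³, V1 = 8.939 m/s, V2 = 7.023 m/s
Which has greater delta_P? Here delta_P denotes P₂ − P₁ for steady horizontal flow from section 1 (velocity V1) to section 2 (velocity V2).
delta_P(A) = 0.03102 kPa, delta_P(B) = 0.01873 kPa. Answer: A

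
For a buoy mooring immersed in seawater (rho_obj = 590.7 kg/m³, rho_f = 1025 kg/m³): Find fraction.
Formula: f_{sub} = \frac{\rho_{obj}}{\rho_f}
fraction = 590.7/1025 = 0.5763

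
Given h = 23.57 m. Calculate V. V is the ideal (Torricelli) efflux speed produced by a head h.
Formula: V = \sqrt{2 g h}
V = √(2·9.81·23.57) = 21.5 m/s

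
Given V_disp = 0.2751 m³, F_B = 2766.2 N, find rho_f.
Formula: F_B = \rho_f g V_{disp}
Substituting knowns: 2766.2 = rho_f·9.81·0.2751
Solving for rho_f: rho_f = 2766.2/(9.81·0.2751) = 1025 kg/m³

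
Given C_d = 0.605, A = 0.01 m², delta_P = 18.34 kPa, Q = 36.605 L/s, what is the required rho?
Formula: Q = C_d A \sqrt{\frac{2 \Delta P}{\rho}}
Substituting knowns: 36.605 = 0.605·0.01·√(2·(18.34·1000)/rho)·1000
Solving for rho: rho = 2·(18.34·1000)/((36.605/1000)/(0.605·0.01))² = 1002 kg/m³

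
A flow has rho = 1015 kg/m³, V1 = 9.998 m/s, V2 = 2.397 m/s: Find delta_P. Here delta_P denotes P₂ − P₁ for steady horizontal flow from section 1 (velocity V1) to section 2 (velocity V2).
Formula: \Delta P = \frac{1}{2} \rho (V_1^2 - V_2^2)
delta_P = 0.5·1015·(9.998² − 2.397²)/1000 = 47.81 kPa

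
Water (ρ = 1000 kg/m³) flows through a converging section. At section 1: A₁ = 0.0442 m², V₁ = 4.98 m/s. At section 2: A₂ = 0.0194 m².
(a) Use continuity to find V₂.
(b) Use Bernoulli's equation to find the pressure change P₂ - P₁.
(a) Continuity: A₁V₁=A₂V₂ -> V₂=A₁V₁/A₂=0.0442*4.98/0.0194=11.35 m/s
(b) Bernoulli: P₂-P₁=0.5*rho*(V₁^2-V₂^2)/1000=0.5*1000*(4.98^2-11.35^2)/1000=-52.01 kPa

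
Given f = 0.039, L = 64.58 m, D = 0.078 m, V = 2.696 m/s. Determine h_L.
Formula: h_L = f \frac{L}{D} \frac{V^2}{2g}
h_L = 0.039·(64.58/0.078)·2.696²/(2·9.81) = 11.96 m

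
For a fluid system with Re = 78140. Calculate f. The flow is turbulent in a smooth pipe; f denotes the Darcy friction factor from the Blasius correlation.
Formula: f = \frac{0.316}{Re^{0.25}}
f = 0.316/78140^0.25 = 0.0189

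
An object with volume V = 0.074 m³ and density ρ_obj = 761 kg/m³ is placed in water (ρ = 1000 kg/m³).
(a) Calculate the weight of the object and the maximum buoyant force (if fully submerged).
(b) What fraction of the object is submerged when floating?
(a) W=rho_obj*g*V=761*9.81*0.074=552.4 N; F_B(max)=rho*g*V=1000*9.81*0.074=725.9 N
(b) Floating fraction=rho_obj/rho=761/1000=0.761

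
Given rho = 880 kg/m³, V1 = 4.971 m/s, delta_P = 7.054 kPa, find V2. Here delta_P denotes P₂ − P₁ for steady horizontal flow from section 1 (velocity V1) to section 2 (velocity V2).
Formula: \Delta P = \frac{1}{2} \rho (V_1^2 - V_2^2)
Substituting knowns: 7.054 = 0.5·880·(4.971² − V2²)/1000
Solving for V2: V2 = √(4.971² − 2·(7.054·1000)/880) = 2.946 m/s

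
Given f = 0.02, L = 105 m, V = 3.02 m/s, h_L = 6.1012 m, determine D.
Formula: h_L = f \frac{L}{D} \frac{V^2}{2g}
Substituting knowns: 6.1012 = 0.02·(105/D)·3.02²/(2·9.81)
Solving for D: D = 0.02·105·3.02²/(2·9.81·6.1012) = 0.16 m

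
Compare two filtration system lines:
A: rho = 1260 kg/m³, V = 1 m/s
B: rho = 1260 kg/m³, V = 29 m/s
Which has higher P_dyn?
P_dyn(A) = 0.63 kPa, P_dyn(B) = 529.8 kPa. Answer: B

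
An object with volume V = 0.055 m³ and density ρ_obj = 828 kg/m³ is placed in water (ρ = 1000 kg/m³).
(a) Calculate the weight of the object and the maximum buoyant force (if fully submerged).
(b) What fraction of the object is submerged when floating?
(a) W=rho_obj*g*V=828*9.81*0.055=446.7 N; F_B(max)=rho*g*V=1000*9.81*0.055=539.5 N
(b) Floating fraction=rho_obj/rho=828/1000=0.828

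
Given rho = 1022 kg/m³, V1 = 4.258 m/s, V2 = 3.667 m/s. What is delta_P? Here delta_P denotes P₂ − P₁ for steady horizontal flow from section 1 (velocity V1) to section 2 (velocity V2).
Formula: \Delta P = \frac{1}{2} \rho (V_1^2 - V_2^2)
delta_P = 0.5·1022·(4.258² − 3.667²)/1000 = 2.393 kPa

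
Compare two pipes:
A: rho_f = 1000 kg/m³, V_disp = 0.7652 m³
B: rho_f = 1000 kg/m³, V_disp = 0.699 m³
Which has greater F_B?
F_B(A) = 7507 N, F_B(B) = 6857 N. Answer: A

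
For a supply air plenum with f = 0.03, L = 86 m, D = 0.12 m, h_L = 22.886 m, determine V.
Formula: h_L = f \frac{L}{D} \frac{V^2}{2g}
Substituting knowns: 22.886 = 0.03·(86/0.12)·V²/(2·9.81)
Solving for V: V = √(22.886·2·9.81/(0.03·(86/0.12))) = 4.57 m/s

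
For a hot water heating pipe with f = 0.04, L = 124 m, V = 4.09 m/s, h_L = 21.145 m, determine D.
Formula: h_L = f \frac{L}{D} \frac{V^2}{2g}
Substituting knowns: 21.145 = 0.04·(124/D)·4.09²/(2·9.81)
Solving for D: D = 0.04·124·4.09²/(2·9.81·21.145) = 0.2 m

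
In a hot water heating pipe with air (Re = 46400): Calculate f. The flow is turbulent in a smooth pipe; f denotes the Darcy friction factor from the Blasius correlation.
Formula: f = \frac{0.316}{Re^{0.25}}
f = 0.316/46400^0.25 = 0.02153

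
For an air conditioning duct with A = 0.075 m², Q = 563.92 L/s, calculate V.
Formula: Q = A V
Substituting knowns: 563.92 = 0.075·V·1000
Solving for V: V = (563.92/1000)/0.075 = 7.519 m/s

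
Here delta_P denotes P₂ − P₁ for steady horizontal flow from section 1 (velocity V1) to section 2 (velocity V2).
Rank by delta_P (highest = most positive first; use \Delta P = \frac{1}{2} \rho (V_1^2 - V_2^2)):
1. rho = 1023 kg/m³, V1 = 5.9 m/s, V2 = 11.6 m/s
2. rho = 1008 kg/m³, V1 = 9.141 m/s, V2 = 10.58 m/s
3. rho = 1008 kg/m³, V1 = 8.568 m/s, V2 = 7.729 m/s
Case 1: delta_P = -51.02 kPa
Case 2: delta_P = -14.3 kPa
Case 3: delta_P = 6.891 kPa
Ranking (highest first): 3, 2, 1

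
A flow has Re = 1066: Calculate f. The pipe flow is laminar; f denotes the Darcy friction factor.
Formula: f = \frac{64}{Re}
f = 64/1066 = 0.06004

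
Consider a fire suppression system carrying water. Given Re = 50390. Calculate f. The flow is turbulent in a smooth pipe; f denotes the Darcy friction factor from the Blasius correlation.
Formula: f = \frac{0.316}{Re^{0.25}}
f = 0.316/50390^0.25 = 0.02109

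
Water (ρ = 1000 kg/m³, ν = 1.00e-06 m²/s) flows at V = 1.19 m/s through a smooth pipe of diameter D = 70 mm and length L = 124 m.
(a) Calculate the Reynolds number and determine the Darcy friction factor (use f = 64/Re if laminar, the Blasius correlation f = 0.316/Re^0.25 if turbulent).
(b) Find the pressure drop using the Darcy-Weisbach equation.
(a) Re = V·D/ν = 1.19·0.07/1.00e-06 = 83300 → turbulent (Re > 4000); f = 0.316/Re^0.25 = 0.316/83300^0.25 = 0.018601
(b) Darcy-Weisbach: ΔP = f·(L/D)·½ρV²/1000 = 0.018601·(124/0.070)·½·1000·1.19²/1000 = 23.33 kPa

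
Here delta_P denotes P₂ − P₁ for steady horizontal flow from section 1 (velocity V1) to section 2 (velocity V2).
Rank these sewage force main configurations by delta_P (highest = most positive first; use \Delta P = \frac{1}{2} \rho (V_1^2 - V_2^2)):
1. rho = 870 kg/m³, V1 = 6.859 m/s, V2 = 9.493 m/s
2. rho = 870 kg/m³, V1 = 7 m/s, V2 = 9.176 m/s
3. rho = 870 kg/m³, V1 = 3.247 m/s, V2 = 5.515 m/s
Case 1: delta_P = -18.74 kPa
Case 2: delta_P = -15.31 kPa
Case 3: delta_P = -8.644 kPa
Ranking (highest first): 3, 2, 1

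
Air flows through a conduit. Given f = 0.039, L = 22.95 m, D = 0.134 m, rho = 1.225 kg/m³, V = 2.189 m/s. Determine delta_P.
Formula: \Delta P = f \frac{L}{D} \frac{\rho V^2}{2}
delta_P = 0.039·(22.95/0.134)·0.5·1.225·2.189²/1000 = 0.0196 kPa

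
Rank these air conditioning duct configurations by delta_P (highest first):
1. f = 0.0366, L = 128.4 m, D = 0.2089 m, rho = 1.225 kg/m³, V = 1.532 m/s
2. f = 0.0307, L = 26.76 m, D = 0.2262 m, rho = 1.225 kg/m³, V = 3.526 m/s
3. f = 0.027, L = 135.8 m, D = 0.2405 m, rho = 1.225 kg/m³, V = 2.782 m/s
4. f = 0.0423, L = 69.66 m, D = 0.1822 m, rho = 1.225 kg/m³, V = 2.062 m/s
Case 1: delta_P = 0.03234 kPa
Case 2: delta_P = 0.02766 kPa
Case 3: delta_P = 0.07227 kPa
Case 4: delta_P = 0.04212 kPa
Ranking (highest first): 3, 4, 1, 2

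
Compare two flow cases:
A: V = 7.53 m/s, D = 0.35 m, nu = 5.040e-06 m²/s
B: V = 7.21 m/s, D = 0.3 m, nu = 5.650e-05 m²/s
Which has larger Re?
Re(A) = 522917, Re(B) = 38283. Answer: A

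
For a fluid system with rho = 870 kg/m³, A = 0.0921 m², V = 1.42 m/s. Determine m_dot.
Formula: \dot{m} = \rho A V
m_dot = 870·0.0921·1.42 = 113.8 kg/s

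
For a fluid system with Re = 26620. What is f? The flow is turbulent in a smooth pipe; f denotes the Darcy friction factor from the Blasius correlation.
Formula: f = \frac{0.316}{Re^{0.25}}
f = 0.316/26620^0.25 = 0.02474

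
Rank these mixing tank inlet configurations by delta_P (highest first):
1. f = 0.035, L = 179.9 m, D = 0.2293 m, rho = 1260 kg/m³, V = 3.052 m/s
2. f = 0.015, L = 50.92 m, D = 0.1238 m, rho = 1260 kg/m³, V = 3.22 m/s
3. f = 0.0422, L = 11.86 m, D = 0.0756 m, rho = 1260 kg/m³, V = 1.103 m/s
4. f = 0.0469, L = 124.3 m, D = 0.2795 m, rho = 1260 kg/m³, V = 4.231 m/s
Case 1: delta_P = 161.1 kPa
Case 2: delta_P = 40.3 kPa
Case 3: delta_P = 5.074 kPa
Case 4: delta_P = 235.2 kPa
Ranking (highest first): 4, 1, 2, 3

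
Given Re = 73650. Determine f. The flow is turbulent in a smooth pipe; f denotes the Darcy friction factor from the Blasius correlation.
Formula: f = \frac{0.316}{Re^{0.25}}
f = 0.316/73650^0.25 = 0.01918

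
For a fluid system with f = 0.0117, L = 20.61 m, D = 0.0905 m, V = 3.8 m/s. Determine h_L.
Formula: h_L = f \frac{L}{D} \frac{V^2}{2g}
h_L = 0.0117·(20.61/0.0905)·3.8²/(2·9.81) = 1.961 m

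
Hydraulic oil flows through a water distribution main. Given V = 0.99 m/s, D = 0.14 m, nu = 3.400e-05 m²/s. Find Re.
Formula: Re = \frac{V D}{\nu}
Re = 0.99·0.14/3.400e-05 = 4076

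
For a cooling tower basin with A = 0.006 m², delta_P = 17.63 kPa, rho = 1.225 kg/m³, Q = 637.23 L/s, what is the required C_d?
Formula: Q = C_d A \sqrt{\frac{2 \Delta P}{\rho}}
Substituting knowns: 637.23 = C_d·0.006·√(2·(17.63·1000)/1.225)·1000
Solving for C_d: C_d = (637.23/1000)/(0.006·√(2·(17.63·1000)/1.225)) = 0.626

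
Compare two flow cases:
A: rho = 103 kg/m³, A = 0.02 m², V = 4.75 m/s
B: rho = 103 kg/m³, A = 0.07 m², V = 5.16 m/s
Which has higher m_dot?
m_dot(A) = 9.785 kg/s, m_dot(B) = 37.2 kg/s. Answer: B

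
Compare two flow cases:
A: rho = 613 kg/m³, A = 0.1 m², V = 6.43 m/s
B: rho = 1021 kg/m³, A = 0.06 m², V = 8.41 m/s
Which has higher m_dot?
m_dot(A) = 394.2 kg/s, m_dot(B) = 515.2 kg/s. Answer: B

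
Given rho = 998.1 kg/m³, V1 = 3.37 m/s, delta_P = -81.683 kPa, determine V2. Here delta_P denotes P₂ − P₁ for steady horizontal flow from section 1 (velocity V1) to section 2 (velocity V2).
Formula: \Delta P = \frac{1}{2} \rho (V_1^2 - V_2^2)
Substituting knowns: -81.683 = 0.5·998.1·(3.37² − V2²)/1000
Solving for V2: V2 = √(3.37² − 2·(-81.683·1000)/998.1) = 13.23 m/s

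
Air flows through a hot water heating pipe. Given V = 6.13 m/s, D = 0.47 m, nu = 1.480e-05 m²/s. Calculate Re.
Formula: Re = \frac{V D}{\nu}
Re = 6.13·0.47/1.480e-05 = 194669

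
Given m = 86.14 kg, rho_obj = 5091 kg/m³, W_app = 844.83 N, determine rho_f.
Formula: W_{app} = mg\left(1 - \frac{\rho_f}{\rho_{obj}}\right)
Substituting knowns: 844.83 = 86.14·9.81·(1 − rho_f/5091)
Solving for rho_f: rho_f = 5091·(1 − 844.83/(86.14·9.81)) = 1.225 kg/m³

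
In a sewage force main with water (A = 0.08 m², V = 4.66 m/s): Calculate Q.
Formula: Q = A V
Q = 0.08·4.66·1000 = 372.8 L/s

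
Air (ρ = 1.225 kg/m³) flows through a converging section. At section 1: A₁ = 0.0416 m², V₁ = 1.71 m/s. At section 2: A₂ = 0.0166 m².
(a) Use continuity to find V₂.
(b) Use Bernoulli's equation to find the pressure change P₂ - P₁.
(a) Continuity: A₁V₁=A₂V₂ -> V₂=A₁V₁/A₂=0.0416*1.71/0.0166=4.29 m/s
(b) Bernoulli: P₂-P₁=0.5*rho*(V₁^2-V₂^2)/1000=0.5*1.225*(1.71^2-4.29^2)/1000=-0.009482 kPa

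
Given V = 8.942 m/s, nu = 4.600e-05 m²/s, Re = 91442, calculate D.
Formula: Re = \frac{V D}{\nu}
Substituting knowns: 91442 = 8.942·D/4.600e-05
Solving for D: D = 91442·4.600e-05/8.942 = 0.4704 m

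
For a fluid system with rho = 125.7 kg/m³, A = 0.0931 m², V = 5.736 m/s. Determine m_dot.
Formula: \dot{m} = \rho A V
m_dot = 125.7·0.0931·5.736 = 67.13 kg/s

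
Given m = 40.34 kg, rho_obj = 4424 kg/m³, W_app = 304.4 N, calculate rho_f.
Formula: W_{app} = mg\left(1 - \frac{\rho_f}{\rho_{obj}}\right)
Substituting knowns: 304.4 = 40.34·9.81·(1 − rho_f/4424)
Solving for rho_f: rho_f = 4424·(1 − 304.4/(40.34·9.81)) = 1021 kg/m³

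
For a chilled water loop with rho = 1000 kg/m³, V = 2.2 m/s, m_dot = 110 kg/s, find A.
Formula: \dot{m} = \rho A V
Substituting knowns: 110 = 1000·A·2.2
Solving for A: A = 110/(1000·2.2) = 0.05 m²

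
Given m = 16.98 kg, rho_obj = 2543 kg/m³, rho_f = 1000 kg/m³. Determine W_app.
Formula: W_{app} = mg\left(1 - \frac{\rho_f}{\rho_{obj}}\right)
W_app = 16.98·9.81·(1 − 1000/2543) = 101.1 N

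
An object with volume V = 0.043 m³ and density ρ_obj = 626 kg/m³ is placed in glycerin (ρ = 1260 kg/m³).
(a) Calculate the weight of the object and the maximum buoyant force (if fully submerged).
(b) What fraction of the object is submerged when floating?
(a) W=rho_obj*g*V=626*9.81*0.043=264.1 N; F_B(max)=rho*g*V=1260*9.81*0.043=531.5 N
(b) Floating fraction=rho_obj/rho=626/1260=0.497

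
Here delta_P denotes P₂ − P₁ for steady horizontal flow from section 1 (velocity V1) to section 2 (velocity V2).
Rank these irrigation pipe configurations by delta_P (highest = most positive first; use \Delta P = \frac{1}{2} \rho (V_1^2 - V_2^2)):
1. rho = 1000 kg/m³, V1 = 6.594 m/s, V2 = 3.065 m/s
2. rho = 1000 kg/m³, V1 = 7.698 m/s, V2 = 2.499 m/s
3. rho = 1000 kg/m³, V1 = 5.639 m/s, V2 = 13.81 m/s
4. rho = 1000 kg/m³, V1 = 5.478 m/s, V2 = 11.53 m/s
Case 1: delta_P = 17.04 kPa
Case 2: delta_P = 26.51 kPa
Case 3: delta_P = -79.46 kPa
Case 4: delta_P = -51.47 kPa
Ranking (highest first): 2, 1, 4, 3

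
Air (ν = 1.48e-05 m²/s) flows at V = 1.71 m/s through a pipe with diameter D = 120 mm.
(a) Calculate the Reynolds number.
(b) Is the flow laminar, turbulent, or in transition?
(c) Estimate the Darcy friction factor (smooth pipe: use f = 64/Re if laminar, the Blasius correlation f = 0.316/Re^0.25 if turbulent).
(a) Re = V·D/ν = 1.71·0.12/1.48e-05 = 13865
(b) Flow regime: turbulent (Re > 4000)
(c) Friction factor: f = 0.316/Re^0.25 = 0.316/13865^0.25 = 0.02912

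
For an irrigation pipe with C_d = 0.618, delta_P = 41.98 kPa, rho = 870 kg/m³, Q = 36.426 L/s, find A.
Formula: Q = C_d A \sqrt{\frac{2 \Delta P}{\rho}}
Substituting knowns: 36.426 = 0.618·A·√(2·(41.98·1000)/870)·1000
Solving for A: A = (36.426/1000)/(0.618·√(2·(41.98·1000)/870)) = 0.006 m²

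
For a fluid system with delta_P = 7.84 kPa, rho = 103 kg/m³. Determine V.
Formula: V = \sqrt{\frac{2 \Delta P}{\rho}}
V = √(2·(7.84·1000)/103) = 12.34 m/s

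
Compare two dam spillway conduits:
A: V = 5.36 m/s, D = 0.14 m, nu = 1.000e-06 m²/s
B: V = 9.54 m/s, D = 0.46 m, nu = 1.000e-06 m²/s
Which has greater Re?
Re(A) = 750400, Re(B) = 4.388e+06. Answer: B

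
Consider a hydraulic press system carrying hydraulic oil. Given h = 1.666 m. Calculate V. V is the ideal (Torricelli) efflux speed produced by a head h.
Formula: V = \sqrt{2 g h}
V = √(2·9.81·1.666) = 5.717 m/s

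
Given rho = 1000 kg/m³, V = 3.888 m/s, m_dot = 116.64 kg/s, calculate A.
Formula: \dot{m} = \rho A V
Substituting knowns: 116.64 = 1000·A·3.888
Solving for A: A = 116.64/(1000·3.888) = 0.03 m²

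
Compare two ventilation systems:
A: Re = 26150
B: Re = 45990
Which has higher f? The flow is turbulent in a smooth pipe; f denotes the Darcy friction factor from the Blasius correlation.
f(A) = 0.02485, f(B) = 0.02158. Answer: A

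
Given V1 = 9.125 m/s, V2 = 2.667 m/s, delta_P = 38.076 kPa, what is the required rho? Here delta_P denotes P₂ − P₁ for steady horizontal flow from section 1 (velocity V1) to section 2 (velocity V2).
Formula: \Delta P = \frac{1}{2} \rho (V_1^2 - V_2^2)
Substituting knowns: 38.076 = 0.5·rho·(9.125² − 2.667²)/1000
Solving for rho: rho = 2·(38.076·1000)/(9.125² − 2.667²) = 1000 kg/m³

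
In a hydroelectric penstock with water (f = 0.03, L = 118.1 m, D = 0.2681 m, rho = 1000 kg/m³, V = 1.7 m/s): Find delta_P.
Formula: \Delta P = f \frac{L}{D} \frac{\rho V^2}{2}
delta_P = 0.03·(118.1/0.2681)·0.5·1000·1.7²/1000 = 19.1 kPa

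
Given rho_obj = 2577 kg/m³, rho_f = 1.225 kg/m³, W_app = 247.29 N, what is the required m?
Formula: W_{app} = mg\left(1 - \frac{\rho_f}{\rho_{obj}}\right)
Substituting knowns: 247.29 = m·9.81·(1 − 1.225/2577)
Solving for m: m = 247.29/(9.81·(1 − 1.225/2577)) = 25.22 kg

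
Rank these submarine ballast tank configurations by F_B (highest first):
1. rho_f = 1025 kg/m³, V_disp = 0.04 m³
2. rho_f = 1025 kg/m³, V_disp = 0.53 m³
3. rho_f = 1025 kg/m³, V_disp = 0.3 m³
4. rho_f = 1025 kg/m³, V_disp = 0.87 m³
Case 1: F_B = 402.2 N
Case 2: F_B = 5329 N
Case 3: F_B = 3017 N
Case 4: F_B = 8748 N
Ranking (highest first): 4, 2, 3, 1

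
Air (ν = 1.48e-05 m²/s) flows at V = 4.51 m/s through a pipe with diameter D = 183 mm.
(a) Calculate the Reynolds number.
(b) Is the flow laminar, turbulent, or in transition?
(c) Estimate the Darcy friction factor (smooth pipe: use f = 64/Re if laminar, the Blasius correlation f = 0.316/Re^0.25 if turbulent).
(a) Re = V·D/ν = 4.51·0.183/1.48e-05 = 55766
(b) Flow regime: turbulent (Re > 4000)
(c) Friction factor: f = 0.316/Re^0.25 = 0.316/55766^0.25 = 0.02056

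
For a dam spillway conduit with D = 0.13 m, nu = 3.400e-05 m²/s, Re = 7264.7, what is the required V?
Formula: Re = \frac{V D}{\nu}
Substituting knowns: 7264.7 = V·0.13/3.400e-05
Solving for V: V = 7264.7·3.400e-05/0.13 = 1.9 m/s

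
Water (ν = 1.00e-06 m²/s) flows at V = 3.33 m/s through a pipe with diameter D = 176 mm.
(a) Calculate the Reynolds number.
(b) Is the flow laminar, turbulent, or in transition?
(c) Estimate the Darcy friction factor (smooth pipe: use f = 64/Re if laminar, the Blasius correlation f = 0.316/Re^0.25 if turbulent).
(a) Re = V·D/ν = 3.33·0.176/1.00e-06 = 586080
(b) Flow regime: turbulent (Re > 4000)
(c) Friction factor: f = 0.316/Re^0.25 = 0.316/586080^0.25 = 0.01142 (Blasius is strictly valid for Re ≲ 1e5; used here as the smooth-pipe estimate the problem specifies)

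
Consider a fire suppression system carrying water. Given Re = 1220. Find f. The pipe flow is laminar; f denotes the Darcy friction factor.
Formula: f = \frac{64}{Re}
f = 64/1220 = 0.05246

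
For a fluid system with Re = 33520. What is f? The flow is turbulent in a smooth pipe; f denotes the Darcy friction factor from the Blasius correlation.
Formula: f = \frac{0.316}{Re^{0.25}}
f = 0.316/33520^0.25 = 0.02335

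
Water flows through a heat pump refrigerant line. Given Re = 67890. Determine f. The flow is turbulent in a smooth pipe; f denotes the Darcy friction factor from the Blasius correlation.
Formula: f = \frac{0.316}{Re^{0.25}}
f = 0.316/67890^0.25 = 0.01958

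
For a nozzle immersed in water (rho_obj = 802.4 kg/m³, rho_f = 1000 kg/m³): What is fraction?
Formula: f_{sub} = \frac{\rho_{obj}}{\rho_f}
fraction = 802.4/1000 = 0.8024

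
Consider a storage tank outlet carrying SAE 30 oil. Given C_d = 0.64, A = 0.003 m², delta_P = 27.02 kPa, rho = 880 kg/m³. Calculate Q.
Formula: Q = C_d A \sqrt{\frac{2 \Delta P}{\rho}}
Q = 0.64·0.003·√(2·(27.02·1000)/880)·1000 = 15.05 L/s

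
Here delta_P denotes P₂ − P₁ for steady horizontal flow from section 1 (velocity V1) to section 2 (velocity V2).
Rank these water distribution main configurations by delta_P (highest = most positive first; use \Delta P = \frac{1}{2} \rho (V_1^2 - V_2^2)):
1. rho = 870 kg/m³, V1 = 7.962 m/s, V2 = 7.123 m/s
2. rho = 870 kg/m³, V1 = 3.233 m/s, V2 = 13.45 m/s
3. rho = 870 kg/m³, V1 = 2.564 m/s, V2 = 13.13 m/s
Case 1: delta_P = 5.505 kPa
Case 2: delta_P = -74.15 kPa
Case 3: delta_P = -72.13 kPa
Ranking (highest first): 1, 3, 2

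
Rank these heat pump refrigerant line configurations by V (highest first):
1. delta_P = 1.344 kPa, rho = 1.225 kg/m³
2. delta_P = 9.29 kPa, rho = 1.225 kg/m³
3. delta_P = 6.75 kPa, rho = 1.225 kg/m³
Case 1: V = 46.84 m/s
Case 2: V = 123.2 m/s
Case 3: V = 105 m/s
Ranking (highest first): 2, 3, 1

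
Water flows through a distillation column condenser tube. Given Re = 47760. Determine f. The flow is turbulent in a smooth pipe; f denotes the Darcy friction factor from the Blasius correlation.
Formula: f = \frac{0.316}{Re^{0.25}}
f = 0.316/47760^0.25 = 0.02138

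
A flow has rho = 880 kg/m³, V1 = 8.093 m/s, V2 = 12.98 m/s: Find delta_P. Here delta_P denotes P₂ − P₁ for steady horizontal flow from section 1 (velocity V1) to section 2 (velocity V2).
Formula: \Delta P = \frac{1}{2} \rho (V_1^2 - V_2^2)
delta_P = 0.5·880·(8.093² − 12.98²)/1000 = -45.31 kPa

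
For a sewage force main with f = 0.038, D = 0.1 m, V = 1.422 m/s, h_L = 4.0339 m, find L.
Formula: h_L = f \frac{L}{D} \frac{V^2}{2g}
Substituting knowns: 4.0339 = 0.038·(L/0.1)·1.422²/(2·9.81)
Solving for L: L = 4.0339·2·9.81·0.1/(0.038·1.422²) = 103 m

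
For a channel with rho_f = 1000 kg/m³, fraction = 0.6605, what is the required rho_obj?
Formula: f_{sub} = \frac{\rho_{obj}}{\rho_f}
Substituting knowns: 0.6605 = rho_obj/1000
Solving for rho_obj: rho_obj = 0.6605·1000 = 660.5 kg/m³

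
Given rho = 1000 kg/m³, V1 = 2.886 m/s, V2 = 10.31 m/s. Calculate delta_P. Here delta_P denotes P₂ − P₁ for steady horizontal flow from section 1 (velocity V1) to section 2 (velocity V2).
Formula: \Delta P = \frac{1}{2} \rho (V_1^2 - V_2^2)
delta_P = 0.5·1000·(2.886² − 10.31²)/1000 = -48.98 kPa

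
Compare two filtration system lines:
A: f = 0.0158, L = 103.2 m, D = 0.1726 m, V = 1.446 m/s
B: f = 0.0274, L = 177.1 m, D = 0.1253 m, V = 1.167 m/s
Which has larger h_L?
h_L(A) = 1.007 m, h_L(B) = 2.688 m. Answer: B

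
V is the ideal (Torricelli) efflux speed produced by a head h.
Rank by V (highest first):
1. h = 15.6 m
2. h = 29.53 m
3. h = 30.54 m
Case 1: V = 17.49 m/s
Case 2: V = 24.07 m/s
Case 3: V = 24.48 m/s
Ranking (highest first): 3, 2, 1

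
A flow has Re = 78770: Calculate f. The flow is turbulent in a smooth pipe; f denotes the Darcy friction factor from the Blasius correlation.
Formula: f = \frac{0.316}{Re^{0.25}}
f = 0.316/78770^0.25 = 0.01886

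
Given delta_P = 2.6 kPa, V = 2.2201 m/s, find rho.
Formula: V = \sqrt{\frac{2 \Delta P}{\rho}}
Substituting knowns: 2.2201 = √(2·(2.6·1000)/rho)
Solving for rho: rho = 2·(2.6·1000)/2.2201² = 1055 kg/m³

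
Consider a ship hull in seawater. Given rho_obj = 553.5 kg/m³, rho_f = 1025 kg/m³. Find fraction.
Formula: f_{sub} = \frac{\rho_{obj}}{\rho_f}
fraction = 553.5/1025 = 0.54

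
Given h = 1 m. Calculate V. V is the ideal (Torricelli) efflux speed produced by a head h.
Formula: V = \sqrt{2 g h}
V = √(2·9.81·1) = 4.429 m/s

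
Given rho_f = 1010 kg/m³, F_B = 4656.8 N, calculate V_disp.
Formula: F_B = \rho_f g V_{disp}
Substituting knowns: 4656.8 = 1010·9.81·V_disp
Solving for V_disp: V_disp = 4656.8/(1010·9.81) = 0.47 m³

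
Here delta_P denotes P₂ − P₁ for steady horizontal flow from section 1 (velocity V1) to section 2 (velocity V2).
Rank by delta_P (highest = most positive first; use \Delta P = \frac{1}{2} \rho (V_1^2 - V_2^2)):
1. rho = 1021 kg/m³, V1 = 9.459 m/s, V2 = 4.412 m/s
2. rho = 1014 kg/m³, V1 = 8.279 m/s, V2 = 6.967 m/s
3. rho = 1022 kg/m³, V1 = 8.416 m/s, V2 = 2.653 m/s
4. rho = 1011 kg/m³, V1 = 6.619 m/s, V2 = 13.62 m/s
Case 1: delta_P = 35.74 kPa
Case 2: delta_P = 10.14 kPa
Case 3: delta_P = 32.6 kPa
Case 4: delta_P = -71.63 kPa
Ranking (highest first): 1, 3, 2, 4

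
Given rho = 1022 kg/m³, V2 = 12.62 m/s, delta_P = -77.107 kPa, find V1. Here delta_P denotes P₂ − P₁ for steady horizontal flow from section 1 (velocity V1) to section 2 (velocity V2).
Formula: \Delta P = \frac{1}{2} \rho (V_1^2 - V_2^2)
Substituting knowns: -77.107 = 0.5·1022·(V1² − 12.62²)/1000
Solving for V1: V1 = √(12.62² + 2·(-77.107·1000)/1022) = 2.893 m/s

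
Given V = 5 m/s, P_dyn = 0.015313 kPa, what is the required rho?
Formula: P_{dyn} = \frac{1}{2} \rho V^2
Substituting knowns: 0.015313 = 0.5·rho·5²/1000
Solving for rho: rho = 2·(0.015313·1000)/5² = 1.225 kg/m³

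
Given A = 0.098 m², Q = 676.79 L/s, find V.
Formula: Q = A V
Substituting knowns: 676.79 = 0.098·V·1000
Solving for V: V = (676.79/1000)/0.098 = 6.906 m/s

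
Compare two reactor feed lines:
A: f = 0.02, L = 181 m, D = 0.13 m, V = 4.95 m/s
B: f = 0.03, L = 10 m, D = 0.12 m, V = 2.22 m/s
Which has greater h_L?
h_L(A) = 34.78 m, h_L(B) = 0.628 m. Answer: A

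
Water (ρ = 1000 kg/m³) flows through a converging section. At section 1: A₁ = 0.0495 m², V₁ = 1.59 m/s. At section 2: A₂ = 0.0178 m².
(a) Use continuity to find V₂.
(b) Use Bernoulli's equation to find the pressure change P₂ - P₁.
(a) Continuity: A₁V₁=A₂V₂ -> V₂=A₁V₁/A₂=0.0495*1.59/0.0178=4.42 m/s
(b) Bernoulli: P₂-P₁=0.5*rho*(V₁^2-V₂^2)/1000=0.5*1000*(1.59^2-4.42^2)/1000=-8.504 kPa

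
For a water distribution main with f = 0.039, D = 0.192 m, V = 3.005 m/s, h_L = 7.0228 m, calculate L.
Formula: h_L = f \frac{L}{D} \frac{V^2}{2g}
Substituting knowns: 7.0228 = 0.039·(L/0.192)·3.005²/(2·9.81)
Solving for L: L = 7.0228·2·9.81·0.192/(0.039·3.005²) = 75.12 m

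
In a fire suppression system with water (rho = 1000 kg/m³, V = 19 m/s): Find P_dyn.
Formula: P_{dyn} = \frac{1}{2} \rho V^2
P_dyn = 0.5·1000·19²/1000 = 180.5 kPa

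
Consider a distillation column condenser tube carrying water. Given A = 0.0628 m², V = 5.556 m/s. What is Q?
Formula: Q = A V
Q = 0.0628·5.556·1000 = 348.9 L/s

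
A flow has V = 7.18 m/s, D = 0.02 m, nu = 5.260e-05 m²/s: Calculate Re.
Formula: Re = \frac{V D}{\nu}
Re = 7.18·0.02/5.260e-05 = 2730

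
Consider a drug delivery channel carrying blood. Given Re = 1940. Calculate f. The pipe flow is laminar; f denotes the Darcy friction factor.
Formula: f = \frac{64}{Re}
f = 64/1940 = 0.03299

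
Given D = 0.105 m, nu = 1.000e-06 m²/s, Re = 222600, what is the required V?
Formula: Re = \frac{V D}{\nu}
Substituting knowns: 222600 = V·0.105/1.000e-06
Solving for V: V = 222600·1.000e-06/0.105 = 2.12 m/s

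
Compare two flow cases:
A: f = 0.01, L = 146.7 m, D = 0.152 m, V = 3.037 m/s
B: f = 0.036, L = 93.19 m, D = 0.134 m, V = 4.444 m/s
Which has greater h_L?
h_L(A) = 4.537 m, h_L(B) = 25.2 m. Answer: B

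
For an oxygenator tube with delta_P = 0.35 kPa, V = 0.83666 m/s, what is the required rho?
Formula: V = \sqrt{\frac{2 \Delta P}{\rho}}
Substituting knowns: 0.83666 = √(2·(0.35·1000)/rho)
Solving for rho: rho = 2·(0.35·1000)/0.83666² = 1000 kg/m³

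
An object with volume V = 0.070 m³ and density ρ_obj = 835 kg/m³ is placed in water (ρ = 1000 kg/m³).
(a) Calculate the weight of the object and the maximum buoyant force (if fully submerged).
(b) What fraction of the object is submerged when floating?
(a) W=rho_obj*g*V=835*9.81*0.070=573.4 N; F_B(max)=rho*g*V=1000*9.81*0.070=686.7 N
(b) Floating fraction=rho_obj/rho=835/1000=0.835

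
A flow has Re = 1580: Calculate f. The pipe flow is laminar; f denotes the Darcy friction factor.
Formula: f = \frac{64}{Re}
f = 64/1580 = 0.04051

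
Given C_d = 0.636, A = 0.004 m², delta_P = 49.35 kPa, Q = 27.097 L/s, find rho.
Formula: Q = C_d A \sqrt{\frac{2 \Delta P}{\rho}}
Substituting knowns: 27.097 = 0.636·0.004·√(2·(49.35·1000)/rho)·1000
Solving for rho: rho = 2·(49.35·1000)/((27.097/1000)/(0.636·0.004))² = 870 kg/m³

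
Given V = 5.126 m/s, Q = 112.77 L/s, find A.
Formula: Q = A V
Substituting knowns: 112.77 = A·5.126·1000
Solving for A: A = (112.77/1000)/5.126 = 0.022 m²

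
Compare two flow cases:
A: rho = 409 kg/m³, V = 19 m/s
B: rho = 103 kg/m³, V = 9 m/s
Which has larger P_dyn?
P_dyn(A) = 73.82 kPa, P_dyn(B) = 4.171 kPa. Answer: A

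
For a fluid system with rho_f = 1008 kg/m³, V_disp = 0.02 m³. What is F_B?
Formula: F_B = \rho_f g V_{disp}
F_B = 1008·9.81·0.02 = 197.8 N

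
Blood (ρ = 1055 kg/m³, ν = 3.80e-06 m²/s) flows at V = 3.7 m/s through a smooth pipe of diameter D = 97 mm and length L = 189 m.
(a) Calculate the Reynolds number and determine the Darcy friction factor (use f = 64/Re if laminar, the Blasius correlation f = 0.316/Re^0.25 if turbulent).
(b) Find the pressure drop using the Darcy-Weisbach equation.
(a) Re = V·D/ν = 3.7·0.097/3.80e-06 = 94447 → turbulent (Re > 4000); f = 0.316/Re^0.25 = 0.316/94447^0.25 = 0.018026
(b) Darcy-Weisbach: ΔP = f·(L/D)·½ρV²/1000 = 0.018026·(189/0.097)·½·1055·3.7²/1000 = 253.6 kPa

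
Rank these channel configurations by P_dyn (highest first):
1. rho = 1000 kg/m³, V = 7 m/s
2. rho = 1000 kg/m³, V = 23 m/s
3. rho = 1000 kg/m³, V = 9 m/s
Case 1: P_dyn = 24.5 kPa
Case 2: P_dyn = 264.5 kPa
Case 3: P_dyn = 40.5 kPa
Ranking (highest first): 2, 3, 1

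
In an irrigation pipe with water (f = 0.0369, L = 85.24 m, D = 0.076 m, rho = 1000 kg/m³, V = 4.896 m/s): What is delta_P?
Formula: \Delta P = f \frac{L}{D} \frac{\rho V^2}{2}
delta_P = 0.0369·(85.24/0.076)·0.5·1000·4.896²/1000 = 496 kPa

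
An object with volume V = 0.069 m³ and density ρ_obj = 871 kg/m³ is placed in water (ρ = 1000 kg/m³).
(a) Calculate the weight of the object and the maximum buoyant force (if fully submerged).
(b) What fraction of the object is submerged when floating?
(a) W=rho_obj*g*V=871*9.81*0.069=589.6 N; F_B(max)=rho*g*V=1000*9.81*0.069=676.9 N
(b) Floating fraction=rho_obj/rho=871/1000=0.871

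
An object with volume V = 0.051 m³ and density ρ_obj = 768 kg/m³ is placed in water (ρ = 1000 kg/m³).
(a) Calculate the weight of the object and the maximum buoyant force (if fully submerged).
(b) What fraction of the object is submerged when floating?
(a) W=rho_obj*g*V=768*9.81*0.051=384.2 N; F_B(max)=rho*g*V=1000*9.81*0.051=500.3 N
(b) Floating fraction=rho_obj/rho=768/1000=0.768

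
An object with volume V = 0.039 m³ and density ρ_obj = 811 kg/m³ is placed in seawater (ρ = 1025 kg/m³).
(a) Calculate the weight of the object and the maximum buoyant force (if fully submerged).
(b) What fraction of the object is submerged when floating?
(a) W=rho_obj*g*V=811*9.81*0.039=310.3 N; F_B(max)=rho*g*V=1025*9.81*0.039=392.2 N
(b) Floating fraction=rho_obj/rho=811/1025=0.791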